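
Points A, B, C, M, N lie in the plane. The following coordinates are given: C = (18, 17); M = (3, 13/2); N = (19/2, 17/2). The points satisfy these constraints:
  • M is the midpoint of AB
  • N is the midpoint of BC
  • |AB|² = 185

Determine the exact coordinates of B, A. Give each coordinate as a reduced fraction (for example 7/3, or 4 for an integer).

B = (1, 0)
A = (5, 13)

1. B_x = 1  [B = 2·N−C = 2·(19/2, 17/2)−(18, 17)]
2. B_y = 0  [B = 2·N−C = 2·(19/2, 17/2)−(18, 17)]
   so B = (1, 0)
3. A_x = 5  [A = 2·M−B = 2·(3, 13/2)−(1, 0)]
4. A_y = 13  [A = 2·M−B = 2·(3, 13/2)−(1, 0)]
   so A = (5, 13)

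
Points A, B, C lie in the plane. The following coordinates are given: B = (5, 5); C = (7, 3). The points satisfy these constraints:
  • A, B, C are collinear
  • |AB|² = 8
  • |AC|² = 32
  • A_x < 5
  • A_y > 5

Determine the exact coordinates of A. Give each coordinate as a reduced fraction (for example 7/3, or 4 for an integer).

A = (3, 7)

1. A_x = 3  [[A, B, C are collinear ⇒ 2x+2y-20=0] ∩ [|A−(5, 5)|²=8]]
2. A_y = 7  [[A, B, C are collinear ⇒ 2x+2y-20=0] ∩ [|A−(5, 5)|²=8]]
   so A = (3, 7)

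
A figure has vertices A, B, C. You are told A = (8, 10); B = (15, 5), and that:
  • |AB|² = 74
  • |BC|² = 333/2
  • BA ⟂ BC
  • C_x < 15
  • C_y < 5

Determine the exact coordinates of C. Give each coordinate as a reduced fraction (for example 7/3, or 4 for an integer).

C = (15/2, -11/2)

1. C_x = 15/2  [[BA ⟂ BC ⇒ -7x+5y+80=0] ∩ [|C−(15, 5)|²=333/2]]
2. C_y = -11/2  [[BA ⟂ BC ⇒ -7x+5y+80=0] ∩ [|C−(15, 5)|²=333/2]]
   so C = (15/2, -11/2)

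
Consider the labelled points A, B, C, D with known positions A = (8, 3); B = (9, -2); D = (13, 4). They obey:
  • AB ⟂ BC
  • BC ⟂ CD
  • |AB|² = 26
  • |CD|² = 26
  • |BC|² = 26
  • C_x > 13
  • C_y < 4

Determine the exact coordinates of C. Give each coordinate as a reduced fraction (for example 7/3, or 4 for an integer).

1. C_x = 14  [[AB ⟂ BC ⇒ 1x-5y-19=0] ∩ [|C−(13, 4)|²=26]]
2. C_y = -1  [[AB ⟂ BC ⇒ 1x-5y-19=0] ∩ [|C−(13, 4)|²=26]]
   so C = (14, -1)

C = (14, -1)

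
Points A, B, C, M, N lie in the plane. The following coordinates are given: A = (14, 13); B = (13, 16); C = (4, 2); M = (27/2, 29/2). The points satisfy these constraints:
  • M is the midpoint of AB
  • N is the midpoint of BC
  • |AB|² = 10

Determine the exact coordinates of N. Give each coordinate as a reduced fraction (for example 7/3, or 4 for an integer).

N = (17/2, 9)

1. N_x = 17/2  [2·N = B+C = (13, 16)+(4, 2)]
2. N_y = 9  [2·N = B+C = (13, 16)+(4, 2)]
   so N = (17/2, 9)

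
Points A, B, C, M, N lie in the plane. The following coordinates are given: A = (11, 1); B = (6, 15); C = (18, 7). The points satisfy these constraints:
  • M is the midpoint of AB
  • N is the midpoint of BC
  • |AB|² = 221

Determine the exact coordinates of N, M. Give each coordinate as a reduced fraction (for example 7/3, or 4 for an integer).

1. M_x = 17/2  [2·M = A+B = (11, 1)+(6, 15)]
2. M_y = 8  [2·M = A+B = (11, 1)+(6, 15)]
   so M = (17/2, 8)
3. N_x = 12  [2·N = B+C = (6, 15)+(18, 7)]
4. N_y = 11  [2·N = B+C = (6, 15)+(18, 7)]
   so N = (12, 11)

N = (12, 11)
M = (17/2, 8)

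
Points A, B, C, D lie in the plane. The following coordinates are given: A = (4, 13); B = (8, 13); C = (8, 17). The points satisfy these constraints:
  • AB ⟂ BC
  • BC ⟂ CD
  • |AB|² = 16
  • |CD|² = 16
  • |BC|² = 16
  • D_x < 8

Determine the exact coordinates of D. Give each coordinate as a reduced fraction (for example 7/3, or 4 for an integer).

D = (4, 17)

1. D_x = 4  [[BC ⟂ CD ⇒ 4y-68=0] ∩ [|D−(8, 17)|²=16]]
2. D_y = 17  [[BC ⟂ CD ⇒ 4y-68=0] ∩ [|D−(8, 17)|²=16]]
   so D = (4, 17)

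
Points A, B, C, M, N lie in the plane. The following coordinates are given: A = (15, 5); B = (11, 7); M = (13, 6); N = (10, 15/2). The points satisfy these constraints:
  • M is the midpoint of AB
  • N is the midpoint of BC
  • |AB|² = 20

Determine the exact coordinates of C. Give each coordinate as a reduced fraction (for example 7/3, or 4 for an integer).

1. C_x = 9  [C = 2·N−B = 2·(10, 15/2)−(11, 7)]
2. C_y = 8  [C = 2·N−B = 2·(10, 15/2)−(11, 7)]
   so C = (9, 8)

C = (9, 8)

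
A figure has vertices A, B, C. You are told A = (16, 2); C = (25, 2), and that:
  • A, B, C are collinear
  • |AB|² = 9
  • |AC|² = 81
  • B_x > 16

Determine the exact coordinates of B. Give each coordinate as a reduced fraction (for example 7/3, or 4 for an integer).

B = (19, 2)

1. B_x = 19  [[A, B, C are collinear ⇒ -9y+18=0] ∩ [|B−(16, 2)|²=9]]
2. B_y = 2  [[A, B, C are collinear ⇒ -9y+18=0] ∩ [|B−(16, 2)|²=9]]
   so B = (19, 2)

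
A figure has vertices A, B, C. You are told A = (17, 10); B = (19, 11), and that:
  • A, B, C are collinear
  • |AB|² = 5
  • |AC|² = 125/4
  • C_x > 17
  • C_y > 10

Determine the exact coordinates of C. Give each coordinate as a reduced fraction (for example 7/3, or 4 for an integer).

C = (22, 25/2)

1. C_x = 22  [[A, B, C are collinear ⇒ -1x+2y-3=0] ∩ [|C−(17, 10)|²=125/4]]
2. C_y = 25/2  [[A, B, C are collinear ⇒ -1x+2y-3=0] ∩ [|C−(17, 10)|²=125/4]]
   so C = (22, 25/2)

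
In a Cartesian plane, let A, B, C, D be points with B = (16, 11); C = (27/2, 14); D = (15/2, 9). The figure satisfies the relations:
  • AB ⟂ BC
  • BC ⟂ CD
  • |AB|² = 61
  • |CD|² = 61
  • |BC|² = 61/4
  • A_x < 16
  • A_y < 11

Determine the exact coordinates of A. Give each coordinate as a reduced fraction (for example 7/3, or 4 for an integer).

A = (10, 6)

1. A_x = 10  [[AB ⟂ BC ⇒ 5/2x-3y-7=0] ∩ [|A−(16, 11)|²=61]]
2. A_y = 6  [[AB ⟂ BC ⇒ 5/2x-3y-7=0] ∩ [|A−(16, 11)|²=61]]
   so A = (10, 6)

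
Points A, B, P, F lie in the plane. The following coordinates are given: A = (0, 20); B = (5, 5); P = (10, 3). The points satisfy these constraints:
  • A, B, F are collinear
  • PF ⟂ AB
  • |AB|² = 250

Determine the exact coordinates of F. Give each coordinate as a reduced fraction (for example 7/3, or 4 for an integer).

1. F_x = 61/10  [[A, B, F are collinear ⇒ 15x+5y-100=0] ∩ [PF ⟂ AB ⇒ 5x-15y-5=0]]
2. F_y = 17/10  [[A, B, F are collinear ⇒ 15x+5y-100=0] ∩ [PF ⟂ AB ⇒ 5x-15y-5=0]]
   so F = (61/10, 17/10)

F = (61/10, 17/10)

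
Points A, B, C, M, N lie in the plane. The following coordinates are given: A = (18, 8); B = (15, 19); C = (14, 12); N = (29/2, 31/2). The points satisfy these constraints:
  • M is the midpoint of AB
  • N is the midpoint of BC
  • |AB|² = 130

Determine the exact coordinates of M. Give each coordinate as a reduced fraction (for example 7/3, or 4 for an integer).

M = (33/2, 27/2)

1. M_x = 33/2  [2·M = A+B = (18, 8)+(15, 19)]
2. M_y = 27/2  [2·M = A+B = (18, 8)+(15, 19)]
   so M = (33/2, 27/2)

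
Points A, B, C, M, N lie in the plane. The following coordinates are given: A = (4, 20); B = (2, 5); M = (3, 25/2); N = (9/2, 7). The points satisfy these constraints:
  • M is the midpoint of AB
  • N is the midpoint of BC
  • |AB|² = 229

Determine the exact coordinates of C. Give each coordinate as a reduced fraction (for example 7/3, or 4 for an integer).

1. C_x = 7  [C = 2·N−B = 2·(9/2, 7)−(2, 5)]
2. C_y = 9  [C = 2·N−B = 2·(9/2, 7)−(2, 5)]
   so C = (7, 9)

C = (7, 9)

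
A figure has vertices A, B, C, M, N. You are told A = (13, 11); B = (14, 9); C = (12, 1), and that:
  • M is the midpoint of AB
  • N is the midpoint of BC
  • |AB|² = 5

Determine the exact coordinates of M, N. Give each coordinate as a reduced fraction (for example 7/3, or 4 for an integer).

M = (27/2, 10)
N = (13, 5)

1. M_x = 27/2  [2·M = A+B = (13, 11)+(14, 9)]
2. M_y = 10  [2·M = A+B = (13, 11)+(14, 9)]
   so M = (27/2, 10)
3. N_x = 13  [2·N = B+C = (14, 9)+(12, 1)]
4. N_y = 5  [2·N = B+C = (14, 9)+(12, 1)]
   so N = (13, 5)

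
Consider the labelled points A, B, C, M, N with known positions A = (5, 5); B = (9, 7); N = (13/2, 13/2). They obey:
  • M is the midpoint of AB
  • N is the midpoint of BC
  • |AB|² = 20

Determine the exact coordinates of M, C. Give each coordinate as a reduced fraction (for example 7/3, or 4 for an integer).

M = (7, 6)
C = (4, 6)

1. M_x = 7  [2·M = A+B = (5, 5)+(9, 7)]
2. M_y = 6  [2·M = A+B = (5, 5)+(9, 7)]
   so M = (7, 6)
3. C_x = 4  [C = 2·N−B = 2·(13/2, 13/2)−(9, 7)]
4. C_y = 6  [C = 2·N−B = 2·(13/2, 13/2)−(9, 7)]
   so C = (4, 6)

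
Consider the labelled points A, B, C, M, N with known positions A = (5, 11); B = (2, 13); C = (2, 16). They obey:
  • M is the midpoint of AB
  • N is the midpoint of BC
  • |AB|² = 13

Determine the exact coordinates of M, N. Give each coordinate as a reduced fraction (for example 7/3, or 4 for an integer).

1. M_x = 7/2  [2·M = A+B = (5, 11)+(2, 13)]
2. M_y = 12  [2·M = A+B = (5, 11)+(2, 13)]
   so M = (7/2, 12)
3. N_x = 2  [2·N = B+C = (2, 13)+(2, 16)]
4. N_y = 29/2  [2·N = B+C = (2, 13)+(2, 16)]
   so N = (2, 29/2)

M = (7/2, 12)
N = (2, 29/2)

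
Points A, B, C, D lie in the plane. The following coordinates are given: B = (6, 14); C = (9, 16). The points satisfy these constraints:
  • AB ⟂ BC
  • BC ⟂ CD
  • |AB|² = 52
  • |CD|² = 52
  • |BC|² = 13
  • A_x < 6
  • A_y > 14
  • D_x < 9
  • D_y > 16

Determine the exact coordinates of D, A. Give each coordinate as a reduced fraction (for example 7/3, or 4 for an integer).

D = (5, 22)
A = (2, 20)

1. D_x = 5  [[BC ⟂ CD ⇒ 3x+2y-59=0] ∩ [|D−(9, 16)|²=52]]
2. D_y = 22  [[BC ⟂ CD ⇒ 3x+2y-59=0] ∩ [|D−(9, 16)|²=52]]
   so D = (5, 22)
3. A_x = 2  [[AB ⟂ BC ⇒ -3x-2y+46=0] ∩ [|A−(6, 14)|²=52]]
4. A_y = 20  [[AB ⟂ BC ⇒ -3x-2y+46=0] ∩ [|A−(6, 14)|²=52]]
   so A = (2, 20)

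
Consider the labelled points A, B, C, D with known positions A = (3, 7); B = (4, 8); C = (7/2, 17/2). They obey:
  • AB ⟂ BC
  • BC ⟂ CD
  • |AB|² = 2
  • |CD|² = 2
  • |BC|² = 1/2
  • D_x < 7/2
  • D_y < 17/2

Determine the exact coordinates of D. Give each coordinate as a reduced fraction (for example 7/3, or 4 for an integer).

D = (5/2, 15/2)

1. D_x = 5/2  [[BC ⟂ CD ⇒ -1/2x+1/2y-5/2=0] ∩ [|D−(7/2, 17/2)|²=2]]
2. D_y = 15/2  [[BC ⟂ CD ⇒ -1/2x+1/2y-5/2=0] ∩ [|D−(7/2, 17/2)|²=2]]
   so D = (5/2, 15/2)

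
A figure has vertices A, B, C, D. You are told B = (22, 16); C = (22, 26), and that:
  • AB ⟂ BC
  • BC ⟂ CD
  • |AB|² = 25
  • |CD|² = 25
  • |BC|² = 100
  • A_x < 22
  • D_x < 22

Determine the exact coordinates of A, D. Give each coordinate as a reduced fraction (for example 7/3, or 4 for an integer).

A = (17, 16)
D = (17, 26)

1. A_x = 17  [[AB ⟂ BC ⇒ -10y+160=0] ∩ [|A−(22, 16)|²=25]]
2. A_y = 16  [[AB ⟂ BC ⇒ -10y+160=0] ∩ [|A−(22, 16)|²=25]]
   so A = (17, 16)
3. D_x = 17  [[BC ⟂ CD ⇒ 10y-260=0] ∩ [|D−(22, 26)|²=25]]
4. D_y = 26  [[BC ⟂ CD ⇒ 10y-260=0] ∩ [|D−(22, 26)|²=25]]
   so D = (17, 26)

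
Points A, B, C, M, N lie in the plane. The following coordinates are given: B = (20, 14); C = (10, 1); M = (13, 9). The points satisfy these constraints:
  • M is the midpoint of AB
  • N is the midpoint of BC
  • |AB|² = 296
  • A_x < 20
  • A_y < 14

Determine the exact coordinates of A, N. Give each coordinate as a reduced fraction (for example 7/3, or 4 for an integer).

1. A_x = 6  [A = 2·M−B = 2·(13, 9)−(20, 14)]
2. A_y = 4  [A = 2·M−B = 2·(13, 9)−(20, 14)]
   so A = (6, 4)
3. N_x = 15  [2·N = B+C = (20, 14)+(10, 1)]
4. N_y = 15/2  [2·N = B+C = (20, 14)+(10, 1)]
   so N = (15, 15/2)

A = (6, 4)
N = (15, 15/2)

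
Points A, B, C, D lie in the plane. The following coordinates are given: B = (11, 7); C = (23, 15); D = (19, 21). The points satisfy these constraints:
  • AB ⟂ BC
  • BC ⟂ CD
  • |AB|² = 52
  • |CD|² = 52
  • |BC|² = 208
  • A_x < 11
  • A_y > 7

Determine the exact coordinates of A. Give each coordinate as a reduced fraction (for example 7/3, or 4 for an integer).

1. A_x = 7  [[AB ⟂ BC ⇒ -12x-8y+188=0] ∩ [|A−(11, 7)|²=52]]
2. A_y = 13  [[AB ⟂ BC ⇒ -12x-8y+188=0] ∩ [|A−(11, 7)|²=52]]
   so A = (7, 13)

A = (7, 13)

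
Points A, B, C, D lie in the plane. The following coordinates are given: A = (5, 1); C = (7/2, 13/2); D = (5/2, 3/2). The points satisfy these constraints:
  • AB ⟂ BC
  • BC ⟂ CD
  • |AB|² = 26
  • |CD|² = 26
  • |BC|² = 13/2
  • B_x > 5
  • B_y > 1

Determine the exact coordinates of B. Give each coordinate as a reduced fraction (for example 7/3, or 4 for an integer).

1. B_x = 6  [[BC ⟂ CD ⇒ 1x+5y-36=0] ∩ [|B−(5, 1)|²=26]]
2. B_y = 6  [[BC ⟂ CD ⇒ 1x+5y-36=0] ∩ [|B−(5, 1)|²=26]]
   so B = (6, 6)

B = (6, 6)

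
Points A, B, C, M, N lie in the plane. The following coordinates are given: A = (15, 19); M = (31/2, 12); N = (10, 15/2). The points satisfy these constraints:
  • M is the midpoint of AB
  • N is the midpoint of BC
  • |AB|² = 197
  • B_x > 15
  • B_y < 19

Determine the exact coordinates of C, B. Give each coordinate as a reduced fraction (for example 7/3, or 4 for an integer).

1. B_x = 16  [B = 2·M−A = 2·(31/2, 12)−(15, 19)]
2. B_y = 5  [B = 2·M−A = 2·(31/2, 12)−(15, 19)]
   so B = (16, 5)
3. C_x = 4  [C = 2·N−B = 2·(10, 15/2)−(16, 5)]
4. C_y = 10  [C = 2·N−B = 2·(10, 15/2)−(16, 5)]
   so C = (4, 10)

C = (4, 10)
B = (16, 5)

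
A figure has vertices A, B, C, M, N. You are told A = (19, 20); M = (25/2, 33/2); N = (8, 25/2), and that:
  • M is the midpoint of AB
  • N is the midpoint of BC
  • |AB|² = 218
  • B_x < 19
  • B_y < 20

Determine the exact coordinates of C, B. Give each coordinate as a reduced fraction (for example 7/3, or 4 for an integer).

C = (10, 12)
B = (6, 13)

1. B_x = 6  [B = 2·M−A = 2·(25/2, 33/2)−(19, 20)]
2. B_y = 13  [B = 2·M−A = 2·(25/2, 33/2)−(19, 20)]
   so B = (6, 13)
3. C_x = 10  [C = 2·N−B = 2·(8, 25/2)−(6, 13)]
4. C_y = 12  [C = 2·N−B = 2·(8, 25/2)−(6, 13)]
   so C = (10, 12)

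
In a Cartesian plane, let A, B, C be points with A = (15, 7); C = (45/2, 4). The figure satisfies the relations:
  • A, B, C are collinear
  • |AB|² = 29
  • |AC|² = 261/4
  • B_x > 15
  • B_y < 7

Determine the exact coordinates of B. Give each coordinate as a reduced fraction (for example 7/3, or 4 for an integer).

1. B_x = 20  [[A, B, C are collinear ⇒ -3x-15/2y+195/2=0] ∩ [|B−(15, 7)|²=29]]
2. B_y = 5  [[A, B, C are collinear ⇒ -3x-15/2y+195/2=0] ∩ [|B−(15, 7)|²=29]]
   so B = (20, 5)

B = (20, 5)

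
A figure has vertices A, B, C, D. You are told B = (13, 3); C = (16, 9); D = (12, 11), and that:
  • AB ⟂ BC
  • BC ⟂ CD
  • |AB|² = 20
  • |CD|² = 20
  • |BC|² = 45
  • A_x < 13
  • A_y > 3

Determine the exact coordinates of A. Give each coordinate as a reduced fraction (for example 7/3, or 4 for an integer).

1. A_x = 9  [[AB ⟂ BC ⇒ -3x-6y+57=0] ∩ [|A−(13, 3)|²=20]]
2. A_y = 5  [[AB ⟂ BC ⇒ -3x-6y+57=0] ∩ [|A−(13, 3)|²=20]]
   so A = (9, 5)

A = (9, 5)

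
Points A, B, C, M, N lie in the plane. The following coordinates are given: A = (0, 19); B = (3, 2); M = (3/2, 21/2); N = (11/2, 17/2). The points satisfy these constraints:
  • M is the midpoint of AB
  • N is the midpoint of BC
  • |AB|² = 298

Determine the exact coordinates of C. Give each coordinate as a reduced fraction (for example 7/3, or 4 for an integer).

1. C_x = 8  [C = 2·N−B = 2·(11/2, 17/2)−(3, 2)]
2. C_y = 15  [C = 2·N−B = 2·(11/2, 17/2)−(3, 2)]
   so C = (8, 15)

C = (8, 15)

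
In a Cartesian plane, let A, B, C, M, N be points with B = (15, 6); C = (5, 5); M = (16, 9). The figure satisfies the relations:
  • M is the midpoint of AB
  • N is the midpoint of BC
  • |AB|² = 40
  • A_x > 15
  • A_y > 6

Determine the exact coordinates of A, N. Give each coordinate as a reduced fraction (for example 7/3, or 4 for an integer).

A = (17, 12)
N = (10, 11/2)

1. A_x = 17  [A = 2·M−B = 2·(16, 9)−(15, 6)]
2. A_y = 12  [A = 2·M−B = 2·(16, 9)−(15, 6)]
   so A = (17, 12)
3. N_x = 10  [2·N = B+C = (15, 6)+(5, 5)]
4. N_y = 11/2  [2·N = B+C = (15, 6)+(5, 5)]
   so N = (10, 11/2)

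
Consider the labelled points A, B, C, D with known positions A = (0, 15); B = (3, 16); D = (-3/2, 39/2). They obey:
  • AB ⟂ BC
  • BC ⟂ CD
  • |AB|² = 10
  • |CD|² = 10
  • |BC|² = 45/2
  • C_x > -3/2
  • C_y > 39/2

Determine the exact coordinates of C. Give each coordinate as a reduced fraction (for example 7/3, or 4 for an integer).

1. C_x = 3/2  [[AB ⟂ BC ⇒ 3x+1y-25=0] ∩ [|C−(-3/2, 39/2)|²=10]]
2. C_y = 41/2  [[AB ⟂ BC ⇒ 3x+1y-25=0] ∩ [|C−(-3/2, 39/2)|²=10]]
   so C = (3/2, 41/2)

C = (3/2, 41/2)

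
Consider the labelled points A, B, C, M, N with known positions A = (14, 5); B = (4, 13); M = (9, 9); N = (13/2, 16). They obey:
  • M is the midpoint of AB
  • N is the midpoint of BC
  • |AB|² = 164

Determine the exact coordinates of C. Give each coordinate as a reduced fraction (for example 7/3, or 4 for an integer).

1. C_x = 9  [C = 2·N−B = 2·(13/2, 16)−(4, 13)]
2. C_y = 19  [C = 2·N−B = 2·(13/2, 16)−(4, 13)]
   so C = (9, 19)

C = (9, 19)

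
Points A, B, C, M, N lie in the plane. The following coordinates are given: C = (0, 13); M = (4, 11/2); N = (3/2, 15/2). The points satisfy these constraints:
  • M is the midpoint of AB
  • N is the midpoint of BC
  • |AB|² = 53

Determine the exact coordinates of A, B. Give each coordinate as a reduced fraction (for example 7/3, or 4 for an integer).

1. B_x = 3  [B = 2·N−C = 2·(3/2, 15/2)−(0, 13)]
2. B_y = 2  [B = 2·N−C = 2·(3/2, 15/2)−(0, 13)]
   so B = (3, 2)
3. A_x = 5  [A = 2·M−B = 2·(4, 11/2)−(3, 2)]
4. A_y = 9  [A = 2·M−B = 2·(4, 11/2)−(3, 2)]
   so A = (5, 9)

A = (5, 9)
B = (3, 2)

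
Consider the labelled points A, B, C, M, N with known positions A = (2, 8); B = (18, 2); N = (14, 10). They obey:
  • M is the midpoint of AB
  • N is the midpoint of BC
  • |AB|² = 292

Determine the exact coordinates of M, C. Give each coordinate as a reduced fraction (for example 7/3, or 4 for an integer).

M = (10, 5)
C = (10, 18)

1. M_x = 10  [2·M = A+B = (2, 8)+(18, 2)]
2. M_y = 5  [2·M = A+B = (2, 8)+(18, 2)]
   so M = (10, 5)
3. C_x = 10  [C = 2·N−B = 2·(14, 10)−(18, 2)]
4. C_y = 18  [C = 2·N−B = 2·(14, 10)−(18, 2)]
   so C = (10, 18)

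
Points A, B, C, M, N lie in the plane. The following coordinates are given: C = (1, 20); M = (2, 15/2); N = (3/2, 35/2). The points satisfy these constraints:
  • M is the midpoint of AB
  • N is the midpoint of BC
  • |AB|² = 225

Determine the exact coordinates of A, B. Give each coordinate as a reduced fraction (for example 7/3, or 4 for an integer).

1. B_x = 2  [B = 2·N−C = 2·(3/2, 35/2)−(1, 20)]
2. B_y = 15  [B = 2·N−C = 2·(3/2, 35/2)−(1, 20)]
   so B = (2, 15)
3. A_x = 2  [A = 2·M−B = 2·(2, 15/2)−(2, 15)]
4. A_y = 0  [A = 2·M−B = 2·(2, 15/2)−(2, 15)]
   so A = (2, 0)

A = (2, 0)
B = (2, 15)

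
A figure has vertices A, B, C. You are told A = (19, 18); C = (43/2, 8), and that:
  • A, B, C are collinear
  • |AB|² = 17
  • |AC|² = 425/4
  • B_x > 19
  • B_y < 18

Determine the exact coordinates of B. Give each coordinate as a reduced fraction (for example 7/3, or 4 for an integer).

1. B_x = 20  [[A, B, C are collinear ⇒ -10x-5/2y+235=0] ∩ [|B−(19, 18)|²=17]]
2. B_y = 14  [[A, B, C are collinear ⇒ -10x-5/2y+235=0] ∩ [|B−(19, 18)|²=17]]
   so B = (20, 14)

B = (20, 14)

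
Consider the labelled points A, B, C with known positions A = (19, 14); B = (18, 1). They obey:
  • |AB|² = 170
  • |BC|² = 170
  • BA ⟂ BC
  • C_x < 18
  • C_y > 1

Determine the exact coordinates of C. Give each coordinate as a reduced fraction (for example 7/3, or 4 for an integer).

C = (5, 2)

1. C_x = 5  [[BA ⟂ BC ⇒ 1x+13y-31=0] ∩ [|C−(18, 1)|²=170]]
2. C_y = 2  [[BA ⟂ BC ⇒ 1x+13y-31=0] ∩ [|C−(18, 1)|²=170]]
   so C = (5, 2)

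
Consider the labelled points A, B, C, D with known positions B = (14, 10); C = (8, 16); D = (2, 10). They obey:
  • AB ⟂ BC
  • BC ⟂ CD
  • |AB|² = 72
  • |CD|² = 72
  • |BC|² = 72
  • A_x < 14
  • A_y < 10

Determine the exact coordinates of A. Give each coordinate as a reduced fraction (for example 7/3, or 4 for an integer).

1. A_x = 8  [[AB ⟂ BC ⇒ 6x-6y-24=0] ∩ [|A−(14, 10)|²=72]]
2. A_y = 4  [[AB ⟂ BC ⇒ 6x-6y-24=0] ∩ [|A−(14, 10)|²=72]]
   so A = (8, 4)

A = (8, 4)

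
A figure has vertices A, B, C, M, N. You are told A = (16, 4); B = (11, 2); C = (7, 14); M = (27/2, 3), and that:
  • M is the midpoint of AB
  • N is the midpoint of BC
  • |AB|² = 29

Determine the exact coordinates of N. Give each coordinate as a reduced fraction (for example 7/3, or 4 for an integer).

1. N_x = 9  [2·N = B+C = (11, 2)+(7, 14)]
2. N_y = 8  [2·N = B+C = (11, 2)+(7, 14)]
   so N = (9, 8)

N = (9, 8)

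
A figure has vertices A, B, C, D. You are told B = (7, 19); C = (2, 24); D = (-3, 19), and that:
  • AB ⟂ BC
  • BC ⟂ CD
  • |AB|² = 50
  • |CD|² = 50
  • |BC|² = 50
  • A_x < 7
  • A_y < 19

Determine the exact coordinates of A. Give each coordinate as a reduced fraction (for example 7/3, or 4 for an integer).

A = (2, 14)

1. A_x = 2  [[AB ⟂ BC ⇒ 5x-5y+60=0] ∩ [|A−(7, 19)|²=50]]
2. A_y = 14  [[AB ⟂ BC ⇒ 5x-5y+60=0] ∩ [|A−(7, 19)|²=50]]
   so A = (2, 14)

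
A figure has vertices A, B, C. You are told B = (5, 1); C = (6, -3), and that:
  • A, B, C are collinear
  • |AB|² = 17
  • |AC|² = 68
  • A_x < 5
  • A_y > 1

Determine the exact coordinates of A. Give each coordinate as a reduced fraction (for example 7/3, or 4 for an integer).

A = (4, 5)

1. A_x = 4  [[A, B, C are collinear ⇒ 4x+1y-21=0] ∩ [|A−(5, 1)|²=17]]
2. A_y = 5  [[A, B, C are collinear ⇒ 4x+1y-21=0] ∩ [|A−(5, 1)|²=17]]
   so A = (4, 5)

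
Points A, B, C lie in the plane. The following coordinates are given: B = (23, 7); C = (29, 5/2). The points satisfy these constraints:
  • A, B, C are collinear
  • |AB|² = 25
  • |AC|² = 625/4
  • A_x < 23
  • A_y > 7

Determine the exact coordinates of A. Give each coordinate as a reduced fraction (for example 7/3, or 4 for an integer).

1. A_x = 19  [[A, B, C are collinear ⇒ 9/2x+6y-291/2=0] ∩ [|A−(23, 7)|²=25]]
2. A_y = 10  [[A, B, C are collinear ⇒ 9/2x+6y-291/2=0] ∩ [|A−(23, 7)|²=25]]
   so A = (19, 10)

A = (19, 10)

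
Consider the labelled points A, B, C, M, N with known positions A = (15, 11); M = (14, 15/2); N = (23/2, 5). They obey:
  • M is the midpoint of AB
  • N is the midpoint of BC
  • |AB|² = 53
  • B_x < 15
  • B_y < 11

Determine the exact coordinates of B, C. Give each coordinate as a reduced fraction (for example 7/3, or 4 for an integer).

B = (13, 4)
C = (10, 6)

1. B_x = 13  [B = 2·M−A = 2·(14, 15/2)−(15, 11)]
2. B_y = 4  [B = 2·M−A = 2·(14, 15/2)−(15, 11)]
   so B = (13, 4)
3. C_x = 10  [C = 2·N−B = 2·(23/2, 5)−(13, 4)]
4. C_y = 6  [C = 2·N−B = 2·(23/2, 5)−(13, 4)]
   so C = (10, 6)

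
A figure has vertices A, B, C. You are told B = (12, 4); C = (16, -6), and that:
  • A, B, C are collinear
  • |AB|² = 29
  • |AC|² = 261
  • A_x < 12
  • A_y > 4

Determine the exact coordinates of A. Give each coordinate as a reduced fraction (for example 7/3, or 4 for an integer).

A = (10, 9)

1. A_x = 10  [[A, B, C are collinear ⇒ 10x+4y-136=0] ∩ [|A−(12, 4)|²=29]]
2. A_y = 9  [[A, B, C are collinear ⇒ 10x+4y-136=0] ∩ [|A−(12, 4)|²=29]]
   so A = (10, 9)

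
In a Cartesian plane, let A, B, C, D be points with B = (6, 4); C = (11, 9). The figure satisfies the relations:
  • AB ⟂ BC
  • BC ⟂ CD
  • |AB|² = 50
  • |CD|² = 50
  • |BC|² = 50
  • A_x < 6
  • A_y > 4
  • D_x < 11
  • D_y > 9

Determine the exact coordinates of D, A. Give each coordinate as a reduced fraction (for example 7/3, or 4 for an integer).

1. D_x = 6  [[BC ⟂ CD ⇒ 5x+5y-100=0] ∩ [|D−(11, 9)|²=50]]
2. D_y = 14  [[BC ⟂ CD ⇒ 5x+5y-100=0] ∩ [|D−(11, 9)|²=50]]
   so D = (6, 14)
3. A_x = 1  [[AB ⟂ BC ⇒ -5x-5y+50=0] ∩ [|A−(6, 4)|²=50]]
4. A_y = 9  [[AB ⟂ BC ⇒ -5x-5y+50=0] ∩ [|A−(6, 4)|²=50]]
   so A = (1, 9)

D = (6, 14)
A = (1, 9)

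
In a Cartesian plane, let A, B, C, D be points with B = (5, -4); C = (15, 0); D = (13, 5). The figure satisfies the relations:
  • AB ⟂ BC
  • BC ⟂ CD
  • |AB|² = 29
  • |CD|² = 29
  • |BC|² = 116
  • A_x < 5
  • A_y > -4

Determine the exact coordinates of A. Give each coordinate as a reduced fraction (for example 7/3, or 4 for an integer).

1. A_x = 3  [[AB ⟂ BC ⇒ -10x-4y+34=0] ∩ [|A−(5, -4)|²=29]]
2. A_y = 1  [[AB ⟂ BC ⇒ -10x-4y+34=0] ∩ [|A−(5, -4)|²=29]]
   so A = (3, 1)

A = (3, 1)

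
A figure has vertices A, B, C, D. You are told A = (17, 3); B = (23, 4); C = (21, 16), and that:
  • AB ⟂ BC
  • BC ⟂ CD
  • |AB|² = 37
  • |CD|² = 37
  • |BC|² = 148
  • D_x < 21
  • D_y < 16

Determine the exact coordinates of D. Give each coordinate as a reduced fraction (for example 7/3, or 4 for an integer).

1. D_x = 15  [[BC ⟂ CD ⇒ -2x+12y-150=0] ∩ [|D−(21, 16)|²=37]]
2. D_y = 15  [[BC ⟂ CD ⇒ -2x+12y-150=0] ∩ [|D−(21, 16)|²=37]]
   so D = (15, 15)

D = (15, 15)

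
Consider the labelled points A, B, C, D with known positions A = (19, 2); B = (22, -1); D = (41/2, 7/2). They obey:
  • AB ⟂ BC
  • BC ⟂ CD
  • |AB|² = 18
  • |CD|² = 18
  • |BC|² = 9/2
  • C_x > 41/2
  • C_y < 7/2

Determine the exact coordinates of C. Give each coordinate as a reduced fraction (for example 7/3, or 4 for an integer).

C = (47/2, 1/2)

1. C_x = 47/2  [[AB ⟂ BC ⇒ 3x-3y-69=0] ∩ [|C−(41/2, 7/2)|²=18]]
2. C_y = 1/2  [[AB ⟂ BC ⇒ 3x-3y-69=0] ∩ [|C−(41/2, 7/2)|²=18]]
   so C = (47/2, 1/2)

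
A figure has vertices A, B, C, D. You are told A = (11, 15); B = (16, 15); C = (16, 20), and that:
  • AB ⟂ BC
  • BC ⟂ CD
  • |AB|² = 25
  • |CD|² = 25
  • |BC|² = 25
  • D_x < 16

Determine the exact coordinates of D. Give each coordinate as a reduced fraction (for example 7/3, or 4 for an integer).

1. D_x = 11  [[BC ⟂ CD ⇒ 5y-100=0] ∩ [|D−(16, 20)|²=25]]
2. D_y = 20  [[BC ⟂ CD ⇒ 5y-100=0] ∩ [|D−(16, 20)|²=25]]
   so D = (11, 20)

D = (11, 20)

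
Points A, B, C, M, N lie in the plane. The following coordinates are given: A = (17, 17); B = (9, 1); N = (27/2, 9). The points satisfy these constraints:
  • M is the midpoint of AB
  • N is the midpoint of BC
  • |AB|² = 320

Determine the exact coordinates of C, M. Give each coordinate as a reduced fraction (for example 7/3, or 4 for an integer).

1. M_x = 13  [2·M = A+B = (17, 17)+(9, 1)]
2. M_y = 9  [2·M = A+B = (17, 17)+(9, 1)]
   so M = (13, 9)
3. C_x = 18  [C = 2·N−B = 2·(27/2, 9)−(9, 1)]
4. C_y = 17  [C = 2·N−B = 2·(27/2, 9)−(9, 1)]
   so C = (18, 17)

C = (18, 17)
M = (13, 9)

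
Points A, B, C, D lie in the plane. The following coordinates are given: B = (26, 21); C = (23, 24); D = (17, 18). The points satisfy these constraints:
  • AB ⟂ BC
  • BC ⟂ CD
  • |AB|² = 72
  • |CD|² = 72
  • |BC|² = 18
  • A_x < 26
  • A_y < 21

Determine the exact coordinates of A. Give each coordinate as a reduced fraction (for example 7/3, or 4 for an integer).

1. A_x = 20  [[AB ⟂ BC ⇒ 3x-3y-15=0] ∩ [|A−(26, 21)|²=72]]
2. A_y = 15  [[AB ⟂ BC ⇒ 3x-3y-15=0] ∩ [|A−(26, 21)|²=72]]
   so A = (20, 15)

A = (20, 15)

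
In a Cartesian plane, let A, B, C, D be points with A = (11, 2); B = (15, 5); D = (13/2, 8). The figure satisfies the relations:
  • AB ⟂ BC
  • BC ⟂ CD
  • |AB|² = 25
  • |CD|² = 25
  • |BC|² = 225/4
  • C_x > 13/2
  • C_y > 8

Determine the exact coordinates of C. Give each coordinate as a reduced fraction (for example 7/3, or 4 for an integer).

1. C_x = 21/2  [[AB ⟂ BC ⇒ 4x+3y-75=0] ∩ [|C−(13/2, 8)|²=25]]
2. C_y = 11  [[AB ⟂ BC ⇒ 4x+3y-75=0] ∩ [|C−(13/2, 8)|²=25]]
   so C = (21/2, 11)

C = (21/2, 11)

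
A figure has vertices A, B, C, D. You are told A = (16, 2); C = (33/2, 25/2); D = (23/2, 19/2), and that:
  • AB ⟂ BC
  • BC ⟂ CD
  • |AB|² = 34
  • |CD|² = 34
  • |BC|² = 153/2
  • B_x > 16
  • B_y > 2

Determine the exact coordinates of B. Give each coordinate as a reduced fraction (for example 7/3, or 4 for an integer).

B = (21, 5)

1. B_x = 21  [[BC ⟂ CD ⇒ 5x+3y-120=0] ∩ [|B−(16, 2)|²=34]]
2. B_y = 5  [[BC ⟂ CD ⇒ 5x+3y-120=0] ∩ [|B−(16, 2)|²=34]]
   so B = (21, 5)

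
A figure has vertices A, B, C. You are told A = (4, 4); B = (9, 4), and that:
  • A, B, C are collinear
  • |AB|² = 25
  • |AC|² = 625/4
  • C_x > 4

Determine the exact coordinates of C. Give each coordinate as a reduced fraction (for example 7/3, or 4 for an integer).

C = (33/2, 4)

1. C_x = 33/2  [[A, B, C are collinear ⇒ 5y-20=0] ∩ [|C−(4, 4)|²=625/4]]
2. C_y = 4  [[A, B, C are collinear ⇒ 5y-20=0] ∩ [|C−(4, 4)|²=625/4]]
   so C = (33/2, 4)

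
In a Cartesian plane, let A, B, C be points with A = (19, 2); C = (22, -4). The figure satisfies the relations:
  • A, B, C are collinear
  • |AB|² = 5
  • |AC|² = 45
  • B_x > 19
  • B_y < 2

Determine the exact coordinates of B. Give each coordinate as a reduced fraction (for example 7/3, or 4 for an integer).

B = (20, 0)

1. B_x = 20  [[A, B, C are collinear ⇒ -6x-3y+120=0] ∩ [|B−(19, 2)|²=5]]
2. B_y = 0  [[A, B, C are collinear ⇒ -6x-3y+120=0] ∩ [|B−(19, 2)|²=5]]
   so B = (20, 0)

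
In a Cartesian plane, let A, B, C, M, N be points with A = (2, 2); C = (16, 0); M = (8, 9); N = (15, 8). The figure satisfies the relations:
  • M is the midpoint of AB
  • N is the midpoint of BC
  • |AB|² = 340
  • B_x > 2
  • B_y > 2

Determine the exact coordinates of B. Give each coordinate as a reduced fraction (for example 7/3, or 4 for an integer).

1. B_x = 14  [B = 2·M−A = 2·(8, 9)−(2, 2)]
2. B_y = 16  [B = 2·M−A = 2·(8, 9)−(2, 2)]
   so B = (14, 16)

B = (14, 16)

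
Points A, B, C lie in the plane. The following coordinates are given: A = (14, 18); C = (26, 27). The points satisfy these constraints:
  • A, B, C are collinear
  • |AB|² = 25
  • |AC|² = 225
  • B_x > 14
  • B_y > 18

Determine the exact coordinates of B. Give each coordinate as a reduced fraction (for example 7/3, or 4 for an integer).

B = (18, 21)

1. B_x = 18  [[A, B, C are collinear ⇒ 9x-12y+90=0] ∩ [|B−(14, 18)|²=25]]
2. B_y = 21  [[A, B, C are collinear ⇒ 9x-12y+90=0] ∩ [|B−(14, 18)|²=25]]
   so B = (18, 21)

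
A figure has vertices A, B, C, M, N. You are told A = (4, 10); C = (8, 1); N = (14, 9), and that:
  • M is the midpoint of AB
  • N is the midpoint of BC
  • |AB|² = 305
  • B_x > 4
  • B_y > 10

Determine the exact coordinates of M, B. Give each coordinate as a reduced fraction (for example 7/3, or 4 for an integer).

1. B_x = 20  [B = 2·N−C = 2·(14, 9)−(8, 1)]
2. B_y = 17  [B = 2·N−C = 2·(14, 9)−(8, 1)]
   so B = (20, 17)
3. M_x = 12  [2·M = A+B = (4, 10)+(20, 17)]
4. M_y = 27/2  [2·M = A+B = (4, 10)+(20, 17)]
   so M = (12, 27/2)

M = (12, 27/2)
B = (20, 17)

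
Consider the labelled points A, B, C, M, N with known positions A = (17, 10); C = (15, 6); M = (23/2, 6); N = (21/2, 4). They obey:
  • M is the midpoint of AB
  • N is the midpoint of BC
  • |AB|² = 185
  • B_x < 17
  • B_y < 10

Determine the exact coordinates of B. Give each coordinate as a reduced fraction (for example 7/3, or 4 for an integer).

B = (6, 2)

1. B_x = 6  [B = 2·M−A = 2·(23/2, 6)−(17, 10)]
2. B_y = 2  [B = 2·M−A = 2·(23/2, 6)−(17, 10)]
   so B = (6, 2)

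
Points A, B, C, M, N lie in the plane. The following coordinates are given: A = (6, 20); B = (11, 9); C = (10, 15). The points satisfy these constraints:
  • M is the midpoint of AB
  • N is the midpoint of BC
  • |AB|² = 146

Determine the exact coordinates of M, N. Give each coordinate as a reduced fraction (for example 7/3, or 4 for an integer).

M = (17/2, 29/2)
N = (21/2, 12)

1. M_x = 17/2  [2·M = A+B = (6, 20)+(11, 9)]
2. M_y = 29/2  [2·M = A+B = (6, 20)+(11, 9)]
   so M = (17/2, 29/2)
3. N_x = 21/2  [2·N = B+C = (11, 9)+(10, 15)]
4. N_y = 12  [2·N = B+C = (11, 9)+(10, 15)]
   so N = (21/2, 12)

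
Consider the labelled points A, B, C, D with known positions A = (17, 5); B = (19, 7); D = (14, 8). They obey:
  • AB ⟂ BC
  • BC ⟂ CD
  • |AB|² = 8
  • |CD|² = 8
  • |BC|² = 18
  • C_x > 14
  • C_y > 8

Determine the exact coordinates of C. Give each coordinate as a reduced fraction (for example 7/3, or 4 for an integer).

C = (16, 10)

1. C_x = 16  [[AB ⟂ BC ⇒ 2x+2y-52=0] ∩ [|C−(14, 8)|²=8]]
2. C_y = 10  [[AB ⟂ BC ⇒ 2x+2y-52=0] ∩ [|C−(14, 8)|²=8]]
   so C = (16, 10)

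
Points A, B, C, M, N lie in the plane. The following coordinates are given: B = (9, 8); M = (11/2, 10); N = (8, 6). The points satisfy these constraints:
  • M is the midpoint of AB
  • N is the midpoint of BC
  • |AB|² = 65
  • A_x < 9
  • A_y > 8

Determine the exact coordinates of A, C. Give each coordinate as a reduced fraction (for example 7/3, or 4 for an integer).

1. A_x = 2  [A = 2·M−B = 2·(11/2, 10)−(9, 8)]
2. A_y = 12  [A = 2·M−B = 2·(11/2, 10)−(9, 8)]
   so A = (2, 12)
3. C_x = 7  [C = 2·N−B = 2·(8, 6)−(9, 8)]
4. C_y = 4  [C = 2·N−B = 2·(8, 6)−(9, 8)]
   so C = (7, 4)

A = (2, 12)
C = (7, 4)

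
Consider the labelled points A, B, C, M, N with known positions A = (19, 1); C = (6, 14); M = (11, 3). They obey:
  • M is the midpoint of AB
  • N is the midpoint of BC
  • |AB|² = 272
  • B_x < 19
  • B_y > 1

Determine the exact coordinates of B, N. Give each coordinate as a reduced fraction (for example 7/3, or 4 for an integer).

B = (3, 5)
N = (9/2, 19/2)

1. B_x = 3  [B = 2·M−A = 2·(11, 3)−(19, 1)]
2. B_y = 5  [B = 2·M−A = 2·(11, 3)−(19, 1)]
   so B = (3, 5)
3. N_x = 9/2  [2·N = B+C = (3, 5)+(6, 14)]
4. N_y = 19/2  [2·N = B+C = (3, 5)+(6, 14)]
   so N = (9/2, 19/2)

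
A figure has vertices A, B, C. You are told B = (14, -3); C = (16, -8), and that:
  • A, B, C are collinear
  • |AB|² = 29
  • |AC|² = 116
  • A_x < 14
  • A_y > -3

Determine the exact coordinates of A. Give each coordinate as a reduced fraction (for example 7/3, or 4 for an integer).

A = (12, 2)

1. A_x = 12  [[A, B, C are collinear ⇒ 5x+2y-64=0] ∩ [|A−(14, -3)|²=29]]
2. A_y = 2  [[A, B, C are collinear ⇒ 5x+2y-64=0] ∩ [|A−(14, -3)|²=29]]
   so A = (12, 2)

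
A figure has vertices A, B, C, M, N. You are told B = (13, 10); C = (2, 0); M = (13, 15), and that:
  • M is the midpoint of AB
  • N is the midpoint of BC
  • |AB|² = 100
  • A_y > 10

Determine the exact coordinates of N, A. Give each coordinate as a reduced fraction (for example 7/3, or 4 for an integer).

1. A_x = 13  [A = 2·M−B = 2·(13, 15)−(13, 10)]
2. A_y = 20  [A = 2·M−B = 2·(13, 15)−(13, 10)]
   so A = (13, 20)
3. N_x = 15/2  [2·N = B+C = (13, 10)+(2, 0)]
4. N_y = 5  [2·N = B+C = (13, 10)+(2, 0)]
   so N = (15/2, 5)

N = (15/2, 5)
A = (13, 20)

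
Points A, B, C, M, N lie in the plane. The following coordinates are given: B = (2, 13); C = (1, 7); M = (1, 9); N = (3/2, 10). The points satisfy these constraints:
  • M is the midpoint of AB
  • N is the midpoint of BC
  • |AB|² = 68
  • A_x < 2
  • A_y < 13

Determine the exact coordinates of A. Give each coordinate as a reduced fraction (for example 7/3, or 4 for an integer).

A = (0, 5)

1. A_x = 0  [A = 2·M−B = 2·(1, 9)−(2, 13)]
2. A_y = 5  [A = 2·M−B = 2·(1, 9)−(2, 13)]
   so A = (0, 5)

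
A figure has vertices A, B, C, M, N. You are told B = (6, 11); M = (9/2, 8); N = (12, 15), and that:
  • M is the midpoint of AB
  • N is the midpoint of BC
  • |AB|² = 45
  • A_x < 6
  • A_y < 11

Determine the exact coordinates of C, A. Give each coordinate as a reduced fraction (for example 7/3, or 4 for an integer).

1. A_x = 3  [A = 2·M−B = 2·(9/2, 8)−(6, 11)]
2. A_y = 5  [A = 2·M−B = 2·(9/2, 8)−(6, 11)]
   so A = (3, 5)
3. C_x = 18  [C = 2·N−B = 2·(12, 15)−(6, 11)]
4. C_y = 19  [C = 2·N−B = 2·(12, 15)−(6, 11)]
   so C = (18, 19)

C = (18, 19)
A = (3, 5)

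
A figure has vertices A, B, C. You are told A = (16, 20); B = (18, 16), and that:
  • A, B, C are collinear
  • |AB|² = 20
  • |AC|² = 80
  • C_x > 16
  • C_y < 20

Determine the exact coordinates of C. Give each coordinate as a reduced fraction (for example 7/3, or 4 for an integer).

1. C_x = 20  [[A, B, C are collinear ⇒ 4x+2y-104=0] ∩ [|C−(16, 20)|²=80]]
2. C_y = 12  [[A, B, C are collinear ⇒ 4x+2y-104=0] ∩ [|C−(16, 20)|²=80]]
   so C = (20, 12)

C = (20, 12)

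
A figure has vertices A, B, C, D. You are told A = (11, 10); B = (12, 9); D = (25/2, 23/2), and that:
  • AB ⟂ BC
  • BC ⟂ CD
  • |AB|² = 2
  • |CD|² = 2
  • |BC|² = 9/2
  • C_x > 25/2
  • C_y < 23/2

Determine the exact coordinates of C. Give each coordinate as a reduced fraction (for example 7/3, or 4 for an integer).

C = (27/2, 21/2)

1. C_x = 27/2  [[AB ⟂ BC ⇒ 1x-1y-3=0] ∩ [|C−(25/2, 23/2)|²=2]]
2. C_y = 21/2  [[AB ⟂ BC ⇒ 1x-1y-3=0] ∩ [|C−(25/2, 23/2)|²=2]]
   so C = (27/2, 21/2)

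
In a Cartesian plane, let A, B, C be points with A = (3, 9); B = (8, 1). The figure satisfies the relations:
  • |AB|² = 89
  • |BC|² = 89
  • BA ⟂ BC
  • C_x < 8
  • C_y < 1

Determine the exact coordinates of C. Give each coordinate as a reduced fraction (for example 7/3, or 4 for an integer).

C = (0, -4)

1. C_x = 0  [[BA ⟂ BC ⇒ -5x+8y+32=0] ∩ [|C−(8, 1)|²=89]]
2. C_y = -4  [[BA ⟂ BC ⇒ -5x+8y+32=0] ∩ [|C−(8, 1)|²=89]]
   so C = (0, -4)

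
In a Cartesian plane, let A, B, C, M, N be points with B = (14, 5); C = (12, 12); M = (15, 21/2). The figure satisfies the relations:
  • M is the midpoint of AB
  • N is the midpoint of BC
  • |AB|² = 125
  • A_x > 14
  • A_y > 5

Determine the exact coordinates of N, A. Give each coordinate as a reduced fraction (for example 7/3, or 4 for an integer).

N = (13, 17/2)
A = (16, 16)

1. A_x = 16  [A = 2·M−B = 2·(15, 21/2)−(14, 5)]
2. A_y = 16  [A = 2·M−B = 2·(15, 21/2)−(14, 5)]
   so A = (16, 16)
3. N_x = 13  [2·N = B+C = (14, 5)+(12, 12)]
4. N_y = 17/2  [2·N = B+C = (14, 5)+(12, 12)]
   so N = (13, 17/2)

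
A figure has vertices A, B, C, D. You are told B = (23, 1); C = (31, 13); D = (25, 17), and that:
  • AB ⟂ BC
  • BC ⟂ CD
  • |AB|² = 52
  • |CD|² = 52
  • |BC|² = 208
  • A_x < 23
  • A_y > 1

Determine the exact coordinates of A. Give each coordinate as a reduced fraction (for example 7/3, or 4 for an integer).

1. A_x = 17  [[AB ⟂ BC ⇒ -8x-12y+196=0] ∩ [|A−(23, 1)|²=52]]
2. A_y = 5  [[AB ⟂ BC ⇒ -8x-12y+196=0] ∩ [|A−(23, 1)|²=52]]
   so A = (17, 5)

A = (17, 5)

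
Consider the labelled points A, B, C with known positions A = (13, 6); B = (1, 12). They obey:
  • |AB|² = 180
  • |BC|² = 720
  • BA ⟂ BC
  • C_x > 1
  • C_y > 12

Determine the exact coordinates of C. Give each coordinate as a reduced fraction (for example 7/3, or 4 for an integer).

1. C_x = 13  [[BA ⟂ BC ⇒ 12x-6y+60=0] ∩ [|C−(1, 12)|²=720]]
2. C_y = 36  [[BA ⟂ BC ⇒ 12x-6y+60=0] ∩ [|C−(1, 12)|²=720]]
   so C = (13, 36)

C = (13, 36)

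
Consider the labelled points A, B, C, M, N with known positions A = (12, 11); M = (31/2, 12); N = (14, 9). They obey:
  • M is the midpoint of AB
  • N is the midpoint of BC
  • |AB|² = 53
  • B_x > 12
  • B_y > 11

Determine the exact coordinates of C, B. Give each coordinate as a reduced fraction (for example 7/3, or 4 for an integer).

C = (9, 5)
B = (19, 13)

1. B_x = 19  [B = 2·M−A = 2·(31/2, 12)−(12, 11)]
2. B_y = 13  [B = 2·M−A = 2·(31/2, 12)−(12, 11)]
   so B = (19, 13)
3. C_x = 9  [C = 2·N−B = 2·(14, 9)−(19, 13)]
4. C_y = 5  [C = 2·N−B = 2·(14, 9)−(19, 13)]
   so C = (9, 5)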